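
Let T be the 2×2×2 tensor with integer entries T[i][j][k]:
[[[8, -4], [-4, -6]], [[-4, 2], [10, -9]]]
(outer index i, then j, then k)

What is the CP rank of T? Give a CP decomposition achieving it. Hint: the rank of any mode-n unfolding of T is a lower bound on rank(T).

rank(T) = 2

Lower bound: the mode-3 unfolding of T (rows indexed by k, columns by (i,j) = (0,0), (0,1), (1,0), (1,1)) is [[8, -4, -4, 10], [-4, -6, 2, -9]].
There the 2×2 minor on rows k ∈ {0, 1}, columns (i,j) ∈ {(0,0), (0,1)} is det [[8, -4], [-4, -6]] = -64 ≠ 0, so this unfolding has rank ≥ 2; CP rank is at least every unfolding rank, so rank(T) ≥ 2. (Unfolding ranks only ever bound the CP rank from below — rank(T) can be strictly larger than all of them — so the matching upper bound has to come from an explicit 2-term decomposition.)
Upper bound — finding two terms. Write S_k = T[:,:,k] for the frontal slices: S₀ = [[8, -4], [-4, 10]], S₁ = [[-4, -6], [2, -9]].
If T = a₁ ⊗ b₁ ⊗ c₁ + a₂ ⊗ b₂ ⊗ c₂ then each S_k = c₁[k]·a₁b₁ᵀ + c₂[k]·a₂b₂ᵀ. S₀ and S₁ are linearly independent, so a₁b₁ᵀ and a₂b₂ᵀ must span the same plane of matrices: they are the rank-1 matrices of the form x·S₀ + y·S₁.
det(x·S₀ + y·S₁) is 64·x² − 128·xy + 48·y² = 16·(2·x − 3·y)(2·x − y), vanishing at (x:y) = (3:2) and (1:2).
M₁ = 3·S₀ + 2·S₁ = [[16, -24], [-8, 12]] = 4·[2, -1][2, -3]ᵀ and M₂ = S₀ + 2·S₁ = [[0, -16], [0, -8]] = (-8)·[2, 1][0, 1]ᵀ, so take a₁ = [2, -1], b₁ = [2, -3], a₂ = [2, 1], b₂ = [0, 1].
Each slice is an integer combination of E₁ = a₁b₁ᵀ and E₂ = a₂b₂ᵀ: S₀ = 2·E₁ + 4·E₂, S₁ = −E₁ − 6·E₂; reading off coefficients, c₁ = [2, -1] and c₂ = [4, -6].
Hence T = [2, -1] ⊗ [2, -3] ⊗ [2, -1] + [2, 1] ⊗ [0, 1] ⊗ [4, -6], so rank(T) ≤ 2.
These bounds meet, so rank(T) = 2.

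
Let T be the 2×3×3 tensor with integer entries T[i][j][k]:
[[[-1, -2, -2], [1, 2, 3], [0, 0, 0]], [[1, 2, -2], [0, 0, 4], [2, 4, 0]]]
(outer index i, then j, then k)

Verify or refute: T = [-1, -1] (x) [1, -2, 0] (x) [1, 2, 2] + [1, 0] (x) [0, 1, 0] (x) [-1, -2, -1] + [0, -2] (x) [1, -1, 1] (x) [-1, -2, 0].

Yes

Reconstruct entrywise from the claimed factors. For example, T[0,2,0] = 0 and Σₗ aₗ[0]bₗ[2]cₗ[0] = (-1)·(0)·(1) + (1)·(0)·(-1) + (0)·(1)·(-1) = 0; checking all 18 entries, every one matches. The claim holds.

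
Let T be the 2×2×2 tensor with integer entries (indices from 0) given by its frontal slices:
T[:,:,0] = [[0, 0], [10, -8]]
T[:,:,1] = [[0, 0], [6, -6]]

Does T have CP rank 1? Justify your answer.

The mode-3 unfolding of T (rows indexed by k, columns by (i,j) = (0,0), (0,1), (1,0), (1,1)) is [[0, 0, 10, -8], [0, 0, 6, -6]].
There the 2×2 minor on rows k ∈ {0, 1}, columns (i,j) ∈ {(1,0), (1,1)} is det [[10, -8], [6, -6]] = -12 ≠ 0, so this unfolding has rank ≥ 2; CP rank is at least every unfolding rank, so rank(T) ≥ 2.
In particular rank(T) ≥ 2 > 1, so T is not rank-1.

No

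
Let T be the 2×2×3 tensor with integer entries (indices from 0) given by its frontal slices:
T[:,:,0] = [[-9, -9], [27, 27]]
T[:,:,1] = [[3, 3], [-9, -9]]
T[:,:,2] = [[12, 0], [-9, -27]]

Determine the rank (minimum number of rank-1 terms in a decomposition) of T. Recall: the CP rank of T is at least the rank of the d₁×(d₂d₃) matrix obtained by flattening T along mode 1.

Lower bound: the mode-1 unfolding of T (rows indexed by i, columns by (j,k) = (0,0), (0,1), (0,2), (1,0), (1,1), (1,2)) is [[-9, 3, 12, -9, 3, 0], [27, -9, -9, 27, -9, -27]].
There the 2×2 minor on rows i ∈ {0, 1}, columns (j,k) ∈ {(0,0), (0,2)} is det [[-9, 12], [27, -9]] = -243 ≠ 0, so this unfolding has rank ≥ 2; CP rank is at least every unfolding rank, so rank(T) ≥ 2. (Unfolding ranks only ever bound the CP rank from below — rank(T) can be strictly larger than all of them — so the matching upper bound has to come from an explicit 2-term decomposition.)
Upper bound — finding two terms. Write S_k = T[:,:,k] for the frontal slices: S₀ = [[-9, -9], [27, 27]], S₁ = [[3, 3], [-9, -9]], S₂ = [[12, 0], [-9, -27]].
If T = a₁ (x) b₁ (x) c₁ + a₂ (x) b₂ (x) c₂ then each S_k = c₁[k]·a₁b₁ᵀ + c₂[k]·a₂b₂ᵀ. S₀ and S₂ are linearly independent, so a₁b₁ᵀ and a₂b₂ᵀ must span the same plane of matrices: they are the rank-1 matrices of the form x·S₀ + y·S₂.
det(x·S₀ + y·S₂) is 486·xy − 324·y² = 162·(3·x − 2·y)(y), vanishing at (x:y) = (2:3) and (1:0).
M₁ = 2·S₀ + 3·S₂ = [[18, -18], [27, -27]] = 9·(2, 3)(1, -1)ᵀ and M₂ = S₀ = [[-9, -9], [27, 27]] = (-9)·(1, -3)(1, 1)ᵀ, so take a₁ = (2, 3), b₁ = (1, -1), a₂ = (1, -3), b₂ = (1, 1).
Each slice is an integer combination of E₁ = a₁b₁ᵀ and E₂ = a₂b₂ᵀ: S₀ = −9·E₂, S₁ = 3·E₂, S₂ = 3·E₁ + 6·E₂; reading off coefficients, c₁ = (0, 0, 3) and c₂ = (-9, 3, 6).
Hence T = (2, 3) (x) (1, -1) (x) (0, 0, 3) + (1, -3) (x) (1, 1) (x) (-9, 3, 6), so rank(T) ≤ 2.
These bounds meet, so rank(T) = 2.
Check entry T[1,1,0] = 27: (3)·(-1)·(0) + (-3)·(1)·(-9) = 27.

2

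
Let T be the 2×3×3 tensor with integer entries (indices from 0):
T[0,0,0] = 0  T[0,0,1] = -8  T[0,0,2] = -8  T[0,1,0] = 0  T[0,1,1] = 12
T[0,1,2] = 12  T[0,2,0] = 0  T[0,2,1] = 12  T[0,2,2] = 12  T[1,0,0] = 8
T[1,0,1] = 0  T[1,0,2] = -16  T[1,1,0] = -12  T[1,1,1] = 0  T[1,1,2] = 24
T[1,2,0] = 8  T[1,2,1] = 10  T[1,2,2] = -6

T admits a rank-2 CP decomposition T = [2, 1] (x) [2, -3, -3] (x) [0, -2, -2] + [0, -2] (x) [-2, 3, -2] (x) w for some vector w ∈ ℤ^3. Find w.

Subtract the known terms from T to get the rank-1 residual R = [0, -2] (x) [-2, 3, -2] (x) w, so R[i,j,k] = a[i]·b[j]·w[k]. Pick indices with nonzero a[1]·b[0] = (-2)·(-2) = 4. Only the fibre through (1,0,·) is needed: R[1,0,:] = T[1,0,:] − Σₗ aₗ[1]bₗ[0]cₗ = [8, 0, -16] − (1)·(2)·[0, -2, -2] = [8, 4, -12]. Then w[k] = R[1,0,k] / 4 for each k, giving w = [8, 4, -12] / 4 = [2, 1, -3].

w = [2, 1, -3]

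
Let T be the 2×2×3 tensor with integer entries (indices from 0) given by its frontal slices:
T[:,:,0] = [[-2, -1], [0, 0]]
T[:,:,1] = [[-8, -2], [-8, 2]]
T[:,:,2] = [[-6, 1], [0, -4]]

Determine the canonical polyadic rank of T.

Lower bound: the mode-3 unfolding of T (rows indexed by k, columns by (i,j) = (0,0), (0,1), (1,0), (1,1)) is [[-2, -1, 0, 0], [-8, -2, -8, 2], [-6, 1, 0, -4]].
There the 3×3 minor on rows k ∈ {0, 1, 2}, columns (i,j) ∈ {(0,0), (0,1), (1,0)} is det [[-2, -1, 0], [-8, -2, -8], [-6, 1, 0]] = -64 ≠ 0, so this unfolding has rank ≥ 3; CP rank is at least every unfolding rank, so rank(T) ≥ 3. (Unfolding ranks only ever bound the CP rank from below — rank(T) can be strictly larger than all of them — so the matching upper bound has to come from an explicit 3-term decomposition.)
Upper bound: T is a sum of 3 rank-1 terms, T = [0, 1] (x) [2, -1] (x) [0, -2, 4] + [1, 0] (x) [2, 1] (x) [-1, -2, 1] + [1, 1] (x) [1, 0] (x) [0, -4, -8] (one valid choice — decompositions are not unique — normalised so each a, b is primitive with positive first nonzero entry; check it by expanding all entries), so rank(T) ≤ 3.
These bounds meet, so rank(T) = 3.
Check entry T[1,1,1] = 2: (1)·(-1)·(-2) + (0)·(1)·(-2) + (1)·(0)·(-4) = 2.

3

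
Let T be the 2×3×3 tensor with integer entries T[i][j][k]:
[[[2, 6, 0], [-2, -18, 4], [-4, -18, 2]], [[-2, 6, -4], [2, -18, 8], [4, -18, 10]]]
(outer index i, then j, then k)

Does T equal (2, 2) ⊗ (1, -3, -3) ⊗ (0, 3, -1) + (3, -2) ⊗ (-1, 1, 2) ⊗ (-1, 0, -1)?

Reconstruct entry (0,0,0) from the claimed factors: Σₗ aₗ[0]bₗ[0]cₗ[0] = (2)·(1)·(0) + (3)·(-1)·(-1) = 3, but T[0,0,0] = 2. The claim is false.

No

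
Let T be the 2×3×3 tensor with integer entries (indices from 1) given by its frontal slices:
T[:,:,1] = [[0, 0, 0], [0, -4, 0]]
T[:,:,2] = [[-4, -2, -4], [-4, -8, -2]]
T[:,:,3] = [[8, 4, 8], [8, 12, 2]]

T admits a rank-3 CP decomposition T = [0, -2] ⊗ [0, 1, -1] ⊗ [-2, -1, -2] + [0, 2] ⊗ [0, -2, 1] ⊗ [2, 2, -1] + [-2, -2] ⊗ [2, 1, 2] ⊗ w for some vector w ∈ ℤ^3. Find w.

w = [0, 1, -2]

Subtract the known terms from T to get the rank-1 residual R = [-2, -2] ⊗ [2, 1, 2] ⊗ w, so R[i,j,k] = a[i]·b[j]·w[k]. Pick indices with nonzero a[1]·b[1] = (-2)·(2) = -4. Only the fibre through (1,1,·) is needed: R[1,1,:] = T[1,1,:] − Σₗ aₗ[1]bₗ[1]cₗ = [0, -4, 8] − (0)·(0)·[-2, -1, -2] − (0)·(0)·[2, 2, -1] = [0, -4, 8]. Then w[k] = R[1,1,k] / -4 for each k, giving w = [0, -4, 8] / -4 = [0, 1, -2].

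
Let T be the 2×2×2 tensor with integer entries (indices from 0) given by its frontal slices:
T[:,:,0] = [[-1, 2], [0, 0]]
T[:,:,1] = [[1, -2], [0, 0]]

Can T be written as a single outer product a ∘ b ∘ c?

Yes

If T = a ∘ b ∘ c then every fibre of T is a multiple of the corresponding factor, so read the factors off the fibres through the nonzero entry T[0,0,0] = -1.
The mode-1 fibre T[:,0,0] = [-1, 0] gives a = [1, 0] (primitive direction); the mode-2 fibre T[0,:,0] = [-1, 2] gives b = [1, -2]; then c[k] = T[0,0,k] / (a[0]·b[0]) = [-1, 1] / 1 = [-1, 1].
Expanding [1, 0] ∘ [1, -2] ∘ [-1, 1] reproduces all 8 entries of T, so T = [1, 0] ∘ [1, -2] ∘ [-1, 1] and rank(T) ≤ 1.
Equivalently every frontal slice T[:,:,k] is c[k] times the rank-1 matrix [1, 0] ∘ [1, -2]. So T has rank 1 (it is nonzero).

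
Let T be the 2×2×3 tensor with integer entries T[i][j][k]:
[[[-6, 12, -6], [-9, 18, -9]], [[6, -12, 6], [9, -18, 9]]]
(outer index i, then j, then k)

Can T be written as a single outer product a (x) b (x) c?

If T = a (x) b (x) c then every fibre of T is a multiple of the corresponding factor, so read the factors off the fibres through the nonzero entry T[0,0,0] = -6.
The mode-1 fibre T[:,0,0] = [-6, 6] gives a = (1, -1) (primitive direction); the mode-2 fibre T[0,:,0] = [-6, -9] gives b = (2, 3); then c[k] = T[0,0,k] / (a[0]·b[0]) = [-6, 12, -6] / 2 = (-3, 6, -3).
Expanding (1, -1) (x) (2, 3) (x) (-3, 6, -3) reproduces all 12 entries of T, so T = (1, -1) (x) (2, 3) (x) (-3, 6, -3) and rank(T) ≤ 1.
Equivalently every frontal slice T[:,:,k] is c[k] times the rank-1 matrix (1, -1) (x) (2, 3). So T has rank 1 (it is nonzero).

Yes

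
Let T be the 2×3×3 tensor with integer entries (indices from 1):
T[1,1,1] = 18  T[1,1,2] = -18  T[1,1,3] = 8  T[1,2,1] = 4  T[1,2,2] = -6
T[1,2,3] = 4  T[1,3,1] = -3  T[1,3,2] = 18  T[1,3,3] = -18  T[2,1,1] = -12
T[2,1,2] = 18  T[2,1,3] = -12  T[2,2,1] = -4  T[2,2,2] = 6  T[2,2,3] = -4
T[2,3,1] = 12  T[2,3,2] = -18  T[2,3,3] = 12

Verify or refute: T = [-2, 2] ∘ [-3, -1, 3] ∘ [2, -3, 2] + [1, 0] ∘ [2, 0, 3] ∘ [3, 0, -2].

Yes

Reconstruct entrywise from the claimed factors. For example, T[2,1,1] = -12 and Σₗ aₗ[2]bₗ[1]cₗ[1] = (2)·(-3)·(2) + (0)·(2)·(3) = -12; checking all 18 entries, every one matches. The claim holds.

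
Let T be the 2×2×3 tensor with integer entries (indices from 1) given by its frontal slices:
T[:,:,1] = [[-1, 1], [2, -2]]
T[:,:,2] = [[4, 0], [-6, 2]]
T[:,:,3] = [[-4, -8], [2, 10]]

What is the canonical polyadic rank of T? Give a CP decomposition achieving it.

rank(T) = 2

Lower bound: the mode-1 unfolding of T (rows indexed by i, columns by (j,k) = (1,1), (1,2), (1,3), (2,1), (2,2), (2,3)) is [[-1, 4, -4, 1, 0, -8], [2, -6, 2, -2, 2, 10]].
There the 2×2 minor on rows i ∈ {1, 2}, columns (j,k) ∈ {(1,1), (1,2)} is det [[-1, 4], [2, -6]] = -2 ≠ 0, so this unfolding has rank ≥ 2; CP rank is at least every unfolding rank, so rank(T) ≥ 2. (This is only a lower bound: in general the CP rank may exceed every unfolding rank, so we still need to exhibit 2 rank-1 terms summing to T.)
Upper bound — finding two terms. Write S_k = T[:,:,k] for the frontal slices: S₁ = [[-1, 1], [2, -2]], S₂ = [[4, 0], [-6, 2]], S₃ = [[-4, -8], [2, 10]].
If T = a₁ ∘ b₁ ∘ c₁ + a₂ ∘ b₂ ∘ c₂ then each S_k = c₁[k]·a₁b₁ᵀ + c₂[k]·a₂b₂ᵀ. S₁ and S₂ are linearly independent, so a₁b₁ᵀ and a₂b₂ᵀ must span the same plane of matrices: they are the rank-1 matrices of the form x·S₁ + y·S₂.
det(x·S₁ + y·S₂) is −4·xy + 8·y² = (-4)·(x − 2·y)(y), vanishing at (x:y) = (2:1) and (1:0).
M₁ = 2·S₁ + S₂ = [[2, 2], [-2, -2]] = 2·[1, -1][1, 1]ᵀ and M₂ = S₁ = [[-1, 1], [2, -2]] = −[1, -2][1, -1]ᵀ, so take a₁ = [1, -1], b₁ = [1, 1], a₂ = [1, -2], b₂ = [1, -1].
Each slice is an integer combination of E₁ = a₁b₁ᵀ and E₂ = a₂b₂ᵀ: S₁ = −E₂, S₂ = 2·E₁ + 2·E₂, S₃ = −6·E₁ + 2·E₂; reading off coefficients, c₁ = [0, 2, -6] and c₂ = [-1, 2, 2].
Hence T = [1, -1] ∘ [1, 1] ∘ [0, 2, -6] + [1, -2] ∘ [1, -1] ∘ [-1, 2, 2], so rank(T) ≤ 2.
These bounds meet, so rank(T) = 2.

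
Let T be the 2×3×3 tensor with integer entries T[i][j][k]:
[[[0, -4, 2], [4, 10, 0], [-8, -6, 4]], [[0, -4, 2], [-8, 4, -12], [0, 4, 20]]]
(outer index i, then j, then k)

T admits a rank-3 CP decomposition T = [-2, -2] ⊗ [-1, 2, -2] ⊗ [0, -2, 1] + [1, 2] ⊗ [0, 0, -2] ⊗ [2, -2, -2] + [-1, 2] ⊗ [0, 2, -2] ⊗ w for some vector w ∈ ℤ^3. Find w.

w = [-2, -1, -2]

Subtract the known terms from T to get the rank-1 residual R = [-1, 2] ⊗ [0, 2, -2] ⊗ w, so R[i,j,k] = a[i]·b[j]·w[k]. Pick indices with nonzero a[0]·b[1] = (-1)·(2) = -2. Only the fibre through (0,1,·) is needed: R[0,1,:] = T[0,1,:] − Σₗ aₗ[0]bₗ[1]cₗ = [4, 10, 0] − (-2)·(2)·[0, -2, 1] − (1)·(0)·[2, -2, -2] = [4, 2, 4]. Then w[k] = R[0,1,k] / -2 for each k, giving w = [4, 2, 4] / -2 = [-2, -1, -2].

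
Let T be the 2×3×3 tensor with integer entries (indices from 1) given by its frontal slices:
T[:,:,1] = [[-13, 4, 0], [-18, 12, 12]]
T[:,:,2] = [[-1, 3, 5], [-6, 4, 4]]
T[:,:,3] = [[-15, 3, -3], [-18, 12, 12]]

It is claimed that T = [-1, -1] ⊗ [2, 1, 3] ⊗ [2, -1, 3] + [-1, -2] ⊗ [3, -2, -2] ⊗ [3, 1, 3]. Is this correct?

Reconstruct entry (2,1,1) from the claimed factors: Σₗ aₗ[2]bₗ[1]cₗ[1] = (-1)·(2)·(2) + (-2)·(3)·(3) = -22, but T[2,1,1] = -18. The claim is false.

No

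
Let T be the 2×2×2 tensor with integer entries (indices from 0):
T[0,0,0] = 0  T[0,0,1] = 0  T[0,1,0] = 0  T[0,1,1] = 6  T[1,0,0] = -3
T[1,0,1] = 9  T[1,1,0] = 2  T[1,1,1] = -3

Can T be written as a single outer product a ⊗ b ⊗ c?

No

The mode-1 unfolding of T (rows indexed by i, columns by (j,k) = (0,0), (0,1), (1,0), (1,1)) is [[0, 0, 0, 6], [-3, 9, 2, -3]].
There the 2×2 minor on rows i ∈ {0, 1}, columns (j,k) ∈ {(0,0), (1,1)} is det [[0, 6], [-3, -3]] = 18 ≠ 0, so this unfolding has rank ≥ 2; CP rank is at least every unfolding rank, so rank(T) ≥ 2.
In particular rank(T) ≥ 2 > 1, so T is not rank-1.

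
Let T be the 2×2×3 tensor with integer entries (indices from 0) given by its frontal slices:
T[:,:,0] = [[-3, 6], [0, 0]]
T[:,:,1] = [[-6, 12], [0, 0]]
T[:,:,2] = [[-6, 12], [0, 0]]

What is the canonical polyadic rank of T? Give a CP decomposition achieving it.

Lower bound: T ≠ 0 (e.g. T[0,0,0] = -3), so rank(T) ≥ 1.
Upper bound: the mode-1 fibre T[:,0,0] = [-3, 0] gives a = [1, 0] (primitive direction); the mode-2 fibre T[0,:,0] = [-3, 6] gives b = [1, -2]; then c[k] = T[0,0,k] / (a[0]·b[0]) = [-3, -6, -6] / 1 = [-3, -6, -6].
Expanding [1, 0] ⊗ [1, -2] ⊗ [-3, -6, -6] reproduces all 12 entries of T, so T = [1, 0] ⊗ [1, -2] ⊗ [-3, -6, -6] and rank(T) ≤ 1.
These bounds meet, so rank(T) = 1.

rank(T) = 1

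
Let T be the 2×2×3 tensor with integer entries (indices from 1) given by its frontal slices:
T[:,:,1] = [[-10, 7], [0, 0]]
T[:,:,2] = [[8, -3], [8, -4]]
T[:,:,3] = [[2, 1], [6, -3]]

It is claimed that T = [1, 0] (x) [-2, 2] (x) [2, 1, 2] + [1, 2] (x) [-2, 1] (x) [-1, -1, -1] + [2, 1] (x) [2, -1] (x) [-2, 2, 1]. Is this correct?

Yes

Reconstruct entrywise from the claimed factors. For example, T[1,1,3] = 2 and Σₗ aₗ[1]bₗ[1]cₗ[3] = (1)·(-2)·(2) + (1)·(-2)·(-1) + (2)·(2)·(1) = 2; checking all 12 entries, every one matches. The claim holds.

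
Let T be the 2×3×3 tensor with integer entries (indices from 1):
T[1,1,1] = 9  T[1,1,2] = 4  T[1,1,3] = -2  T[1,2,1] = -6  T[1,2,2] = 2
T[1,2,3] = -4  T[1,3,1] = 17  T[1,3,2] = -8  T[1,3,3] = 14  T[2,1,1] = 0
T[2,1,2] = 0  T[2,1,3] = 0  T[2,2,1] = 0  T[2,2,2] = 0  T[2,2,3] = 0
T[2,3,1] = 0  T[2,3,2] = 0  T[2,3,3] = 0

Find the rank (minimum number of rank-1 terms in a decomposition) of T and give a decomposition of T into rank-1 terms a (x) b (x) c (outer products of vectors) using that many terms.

Lower bound: the mode-2 unfolding of T (rows indexed by j, columns by (i,k) = (1,1), (1,2), (1,3), (2,1), (2,2), (2,3)) is [[9, 4, -2, 0, 0, 0], [-6, 2, -4, 0, 0, 0], [17, -8, 14, 0, 0, 0]].
There the 2×2 minor on rows j ∈ {1, 2}, columns (i,k) ∈ {(1,1), (1,2)} is det [[9, 4], [-6, 2]] = 42 ≠ 0, so this unfolding has rank ≥ 2; CP rank is at least every unfolding rank, so rank(T) ≥ 2. (This is only a lower bound: in general the CP rank may exceed every unfolding rank, so we still need to exhibit 2 rank-1 terms summing to T.)
Upper bound — finding two terms. Every mode-1 slice of T is a multiple of one matrix: T[i,:,:] = a[i]·M with a = [1, 0] and M = [[9, 4, -2], [-6, 2, -4], [17, -8, 14]] (rows indexed by j, columns by k). So it suffices to write M as a sum of two rank-1 matrices.
The rows of M satisfy (row 1) = −10·(row 2) − 3·(row 3), so splitting by rows, M = [-10, 1, 0][-6, 2, -4]ᵀ + [-3, 0, 1][17, -8, 14]ᵀ.
Hence T = [1, 0] (x) [-10, 1, 0] (x) [-6, 2, -4] + [1, 0] (x) [-3, 0, 1] (x) [17, -8, 14], so rank(T) ≤ 2.
These bounds meet, so rank(T) = 2.

rank(T) = 2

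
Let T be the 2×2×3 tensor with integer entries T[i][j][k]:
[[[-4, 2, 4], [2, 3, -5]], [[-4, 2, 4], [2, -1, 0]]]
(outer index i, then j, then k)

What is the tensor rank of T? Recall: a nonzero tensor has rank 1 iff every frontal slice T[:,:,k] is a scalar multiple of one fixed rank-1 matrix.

3

Lower bound: in the mode-3 unfolding of T (rows indexed by k, columns by (i,j)) the 3×3 minor on rows k ∈ {0, 1, 2}, columns (i,j) ∈ {(0,0), (0,1), (1,1)} is det [[-4, 2, 2], [2, 3, -1], [4, -5, 0]] = -32 ≠ 0, so that unfolding has rank ≥ 3 and hence rank(T) ≥ 3 (CP rank is at least every unfolding rank, though it can be larger).
Upper bound: T is a sum of 3 rank-1 terms, T = (1, -2) (x) (0, 1) (x) (0, 2, -2) + (1, 1) (x) (2, -1) (x) (-2, 1, 2) + (1, 2) (x) (0, 1) (x) (0, 2, -1) (one valid choice — decompositions are not unique — normalised so each a, b is primitive with positive first nonzero entry; check it by expanding all entries), so rank(T) ≤ 3.
These bounds meet, so rank(T) = 3.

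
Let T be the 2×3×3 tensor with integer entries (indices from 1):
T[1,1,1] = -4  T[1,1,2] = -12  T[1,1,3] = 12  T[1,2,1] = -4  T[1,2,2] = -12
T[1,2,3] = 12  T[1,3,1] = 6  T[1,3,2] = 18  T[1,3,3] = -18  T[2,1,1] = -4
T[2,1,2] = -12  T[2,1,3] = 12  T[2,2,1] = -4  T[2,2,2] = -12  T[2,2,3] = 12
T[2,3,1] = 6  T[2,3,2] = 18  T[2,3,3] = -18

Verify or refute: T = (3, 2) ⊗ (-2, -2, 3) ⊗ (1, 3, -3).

No

Reconstruct entry (1,1,1) from the claimed factors: Σₗ aₗ[1]bₗ[1]cₗ[1] = (3)·(-2)·(1) = -6, but T[1,1,1] = -4. The claim is false.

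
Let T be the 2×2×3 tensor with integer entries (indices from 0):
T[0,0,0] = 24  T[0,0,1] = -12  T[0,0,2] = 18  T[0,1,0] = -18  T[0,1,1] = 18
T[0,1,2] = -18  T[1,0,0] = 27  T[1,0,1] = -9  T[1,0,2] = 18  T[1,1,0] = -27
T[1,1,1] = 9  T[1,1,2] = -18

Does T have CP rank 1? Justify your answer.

No

The mode-3 unfolding of T (rows indexed by k, columns by (i,j) = (0,0), (0,1), (1,0), (1,1)) is [[24, -18, 27, -27], [-12, 18, -9, 9], [18, -18, 18, -18]].
There the 2×2 minor on rows k ∈ {0, 1}, columns (i,j) ∈ {(0,0), (0,1)} is det [[24, -18], [-12, 18]] = 216 ≠ 0, so this unfolding has rank ≥ 2; CP rank is at least every unfolding rank, so rank(T) ≥ 2.
In particular rank(T) ≥ 2 > 1, so T is not rank-1.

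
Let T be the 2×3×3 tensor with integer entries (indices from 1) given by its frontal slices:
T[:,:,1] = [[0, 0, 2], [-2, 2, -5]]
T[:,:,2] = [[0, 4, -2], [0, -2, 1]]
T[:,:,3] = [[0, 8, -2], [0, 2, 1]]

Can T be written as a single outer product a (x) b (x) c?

The mode-2 unfolding of T (rows indexed by j, columns by (i,k) = (1,1), (1,2), (1,3), (2,1), (2,2), (2,3)) is [[0, 0, 0, -2, 0, 0], [0, 4, 8, 2, -2, 2], [2, -2, -2, -5, 1, 1]].
There the 3×3 minor on rows j ∈ {1, 2, 3}, columns (i,k) ∈ {(1,1), (1,2), (2,1)} is det [[0, 0, -2], [0, 4, 2], [2, -2, -5]] = 16 ≠ 0, so this unfolding has rank ≥ 3; CP rank is at least every unfolding rank, so rank(T) ≥ 3.
In particular rank(T) ≥ 3 > 1, so T is not rank-1.

No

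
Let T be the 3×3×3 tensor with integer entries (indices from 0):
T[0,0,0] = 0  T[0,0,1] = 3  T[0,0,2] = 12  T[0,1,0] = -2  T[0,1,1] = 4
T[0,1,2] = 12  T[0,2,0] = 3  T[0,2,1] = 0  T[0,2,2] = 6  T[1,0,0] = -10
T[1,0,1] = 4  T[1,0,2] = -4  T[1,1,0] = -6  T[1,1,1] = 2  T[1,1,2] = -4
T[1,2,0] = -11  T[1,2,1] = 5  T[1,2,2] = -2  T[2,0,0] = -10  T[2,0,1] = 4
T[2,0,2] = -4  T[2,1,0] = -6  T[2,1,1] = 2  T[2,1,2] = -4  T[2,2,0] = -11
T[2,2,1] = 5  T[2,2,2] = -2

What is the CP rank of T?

2

Lower bound: the mode-3 unfolding of T (rows indexed by k, columns by (i,j) = (0,0), (0,1), (0,2), (1,0), (1,1), (1,2), (2,0), (2,1), (2,2)) is [[0, -2, 3, -10, -6, -11, -10, -6, -11], [3, 4, 0, 4, 2, 5, 4, 2, 5], [12, 12, 6, -4, -4, -2, -4, -4, -2]].
There the 2×2 minor on rows k ∈ {0, 1}, columns (i,j) ∈ {(0,0), (0,1)} is det [[0, -2], [3, 4]] = 6 ≠ 0, so this unfolding has rank ≥ 2; CP rank is at least every unfolding rank, so rank(T) ≥ 2. (Flattening ranks never certify an upper bound on CP rank; for that we must actually write T with 2 rank-1 terms.)
Upper bound — finding two terms. Write S_k = T[:,:,k] for the frontal slices: S₀ = [[0, -2, 3], [-10, -6, -11], [-10, -6, -11]], S₁ = [[3, 4, 0], [4, 2, 5], [4, 2, 5]], S₂ = [[12, 12, 6], [-4, -4, -2], [-4, -4, -2]].
If T = a₁ ⊗ b₁ ⊗ c₁ + a₂ ⊗ b₂ ⊗ c₂ then each S_k = c₁[k]·a₁b₁ᵀ + c₂[k]·a₂b₂ᵀ. S₀ and S₁ are linearly independent, so a₁b₁ᵀ and a₂b₂ᵀ must span the same plane of matrices: they are the rank-1 matrices of the form x·S₀ + y·S₁.
The 2×2 minor of x·S₀ + y·S₁ on rows {0,1}, columns {0,1} is −20·x² + 30·xy − 10·y² = (-10)·(2·x − y)(x − y), vanishing at (x:y) = (1:2) and (1:1).
M₁ = S₀ + 2·S₁ = [[6, 6, 3], [-2, -2, -1], [-2, -2, -1]] = [3, -1, -1][2, 2, 1]ᵀ and M₂ = S₀ + S₁ = [[3, 2, 3], [-6, -4, -6], [-6, -4, -6]] = [1, -2, -2][3, 2, 3]ᵀ, so take a₁ = [3, -1, -1], b₁ = [2, 2, 1], a₂ = [1, -2, -2], b₂ = [3, 2, 3].
Each slice is an integer combination of E₁ = a₁b₁ᵀ and E₂ = a₂b₂ᵀ: S₀ = −E₁ + 2·E₂, S₁ = E₁ − E₂, S₂ = 2·E₁; reading off coefficients, c₁ = [-1, 1, 2] and c₂ = [2, -1, 0].
Hence T = [3, -1, -1] ⊗ [2, 2, 1] ⊗ [-1, 1, 2] + [1, -2, -2] ⊗ [3, 2, 3] ⊗ [2, -1, 0], so rank(T) ≤ 2.
These bounds meet, so rank(T) = 2.
Check entry T[0,2,2] = 6: (3)·(1)·(2) + (1)·(3)·(0) = 6.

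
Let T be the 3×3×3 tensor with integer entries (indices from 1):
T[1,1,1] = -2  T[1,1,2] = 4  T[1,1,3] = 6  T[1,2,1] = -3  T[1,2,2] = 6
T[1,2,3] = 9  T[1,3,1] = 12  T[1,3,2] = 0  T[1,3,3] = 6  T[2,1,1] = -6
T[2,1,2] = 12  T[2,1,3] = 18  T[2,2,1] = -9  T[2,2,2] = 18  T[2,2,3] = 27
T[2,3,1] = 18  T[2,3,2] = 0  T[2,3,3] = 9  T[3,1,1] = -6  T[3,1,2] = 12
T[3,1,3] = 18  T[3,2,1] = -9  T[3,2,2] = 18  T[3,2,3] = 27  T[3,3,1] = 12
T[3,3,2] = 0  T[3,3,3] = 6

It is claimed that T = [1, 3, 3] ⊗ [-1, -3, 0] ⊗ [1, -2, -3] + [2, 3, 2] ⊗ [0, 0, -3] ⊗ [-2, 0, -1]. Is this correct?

Reconstruct entry (1,1,1) from the claimed factors: Σₗ aₗ[1]bₗ[1]cₗ[1] = (1)·(-1)·(1) + (2)·(0)·(-2) = -1, but T[1,1,1] = -2. The claim is false.

No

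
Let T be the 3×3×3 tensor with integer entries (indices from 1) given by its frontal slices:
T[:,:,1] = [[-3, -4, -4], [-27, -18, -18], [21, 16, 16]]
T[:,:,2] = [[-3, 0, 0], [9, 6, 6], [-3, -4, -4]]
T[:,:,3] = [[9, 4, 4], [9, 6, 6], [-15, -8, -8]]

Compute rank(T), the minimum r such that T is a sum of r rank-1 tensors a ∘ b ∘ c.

Lower bound: the mode-2 unfolding of T (rows indexed by j, columns by (i,k) = (1,1), (1,2), (1,3), (2,1), (2,2), (2,3), (3,1), (3,2), (3,3)) is [[-3, -3, 9, -27, 9, 9, 21, -3, -15], [-4, 0, 4, -18, 6, 6, 16, -4, -8], [-4, 0, 4, -18, 6, 6, 16, -4, -8]].
There the 2×2 minor on rows j ∈ {1, 2}, columns (i,k) ∈ {(1,1), (1,2)} is det [[-3, -3], [-4, 0]] = -12 ≠ 0, so this unfolding has rank ≥ 2; CP rank is at least every unfolding rank, so rank(T) ≥ 2. (This is only a lower bound: in general the CP rank may exceed every unfolding rank, so we still need to exhibit 2 rank-1 terms summing to T.)
Upper bound — finding two terms. Write S_k = T[:,:,k] for the frontal slices: S₁ = [[-3, -4, -4], [-27, -18, -18], [21, 16, 16]], S₂ = [[-3, 0, 0], [9, 6, 6], [-3, -4, -4]], S₃ = [[9, 4, 4], [9, 6, 6], [-15, -8, -8]].
If T = a₁ ∘ b₁ ∘ c₁ + a₂ ∘ b₂ ∘ c₂ then each S_k = c₁[k]·a₁b₁ᵀ + c₂[k]·a₂b₂ᵀ. S₁ and S₂ are linearly independent, so a₁b₁ᵀ and a₂b₂ᵀ must span the same plane of matrices: they are the rank-1 matrices of the form x·S₁ + y·S₂.
The 2×2 minor of x·S₁ + y·S₂ on rows {1,2}, columns {1,2} is −54·x² + 72·xy − 18·y² = (-18)·(3·x − y)(x − y), vanishing at (x:y) = (1:3) and (1:1).
M₁ = S₁ + 3·S₂ = [[-12, -4, -4], [0, 0, 0], [12, 4, 4]] = (-4)·[1, 0, -1][3, 1, 1]ᵀ and M₂ = S₁ + S₂ = [[-6, -4, -4], [-18, -12, -12], [18, 12, 12]] = (-2)·[1, 3, -3][3, 2, 2]ᵀ, so take a₁ = [1, 0, -1], b₁ = [3, 1, 1], a₂ = [1, 3, -3], b₂ = [3, 2, 2].
Each slice is an integer combination of E₁ = a₁b₁ᵀ and E₂ = a₂b₂ᵀ: S₁ = 2·E₁ − 3·E₂, S₂ = −2·E₁ + E₂, S₃ = 2·E₁ + E₂; reading off coefficients, c₁ = [2, -2, 2] and c₂ = [-3, 1, 1].
Hence T = [1, 0, -1] ∘ [3, 1, 1] ∘ [2, -2, 2] + [1, 3, -3] ∘ [3, 2, 2] ∘ [-3, 1, 1], so rank(T) ≤ 2.
These bounds meet, so rank(T) = 2.
Check entry T[3,3,3] = -8: (-1)·(1)·(2) + (-3)·(2)·(1) = -8.

2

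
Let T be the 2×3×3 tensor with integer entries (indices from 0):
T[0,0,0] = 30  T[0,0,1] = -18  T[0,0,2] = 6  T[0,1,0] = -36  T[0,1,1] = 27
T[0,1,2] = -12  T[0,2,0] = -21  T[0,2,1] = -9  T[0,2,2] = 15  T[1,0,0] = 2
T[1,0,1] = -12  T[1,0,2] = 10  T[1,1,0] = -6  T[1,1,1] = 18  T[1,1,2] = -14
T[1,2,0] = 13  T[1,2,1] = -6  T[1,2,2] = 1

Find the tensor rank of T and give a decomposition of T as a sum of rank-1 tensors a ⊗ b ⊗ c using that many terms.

Lower bound: the mode-1 unfolding of T (rows indexed by i, columns by (j,k) = (0,0), (0,1), (0,2), (1,0), (1,1), (1,2), (2,0), (2,1), (2,2)) is [[30, -18, 6, -36, 27, -12, -21, -9, 15], [2, -12, 10, -6, 18, -14, 13, -6, 1]].
There the 2×2 minor on rows i ∈ {0, 1}, columns (j,k) ∈ {(0,0), (0,1)} is det [[30, -18], [2, -12]] = -324 ≠ 0, so this unfolding has rank ≥ 2; CP rank is at least every unfolding rank, so rank(T) ≥ 2. (This is only a lower bound: in general the CP rank may exceed every unfolding rank, so we still need to exhibit 2 rank-1 terms summing to T.)
Upper bound — finding two terms. Write S_k = T[:,:,k] for the frontal slices: S₀ = [[30, -36, -21], [2, -6, 13]], S₁ = [[-18, 27, -9], [-12, 18, -6]], S₂ = [[6, -12, 15], [10, -14, 1]].
If T = a₁ ⊗ b₁ ⊗ c₁ + a₂ ⊗ b₂ ⊗ c₂ then each S_k = c₁[k]·a₁b₁ᵀ + c₂[k]·a₂b₂ᵀ. S₀ and S₁ are linearly independent, so a₁b₁ᵀ and a₂b₂ᵀ must span the same plane of matrices: they are the rank-1 matrices of the form x·S₀ + y·S₁.
The 2×2 minor of x·S₀ + y·S₁ on rows {0,1}, columns {0,1} is −108·x² + 162·xy = (-54)·(2·x − 3·y)(x), vanishing at (x:y) = (3:2) and (0:1).
M₁ = 3·S₀ + 2·S₁ = [[54, -54, -81], [-18, 18, 27]] = 9·[3, -1][2, -2, -3]ᵀ and M₂ = S₁ = [[-18, 27, -9], [-12, 18, -6]] = (-3)·[3, 2][2, -3, 1]ᵀ, so take a₁ = [3, -1], b₁ = [2, -2, -3], a₂ = [3, 2], b₂ = [2, -3, 1].
Each slice is an integer combination of E₁ = a₁b₁ᵀ and E₂ = a₂b₂ᵀ: S₀ = 3·E₁ + 2·E₂, S₁ = −3·E₂, S₂ = −E₁ + 2·E₂; reading off coefficients, c₁ = [3, 0, -1] and c₂ = [2, -3, 2].
Hence T = [3, -1] ⊗ [2, -2, -3] ⊗ [3, 0, -1] + [3, 2] ⊗ [2, -3, 1] ⊗ [2, -3, 2], so rank(T) ≤ 2.
These bounds meet, so rank(T) = 2.

rank(T) = 2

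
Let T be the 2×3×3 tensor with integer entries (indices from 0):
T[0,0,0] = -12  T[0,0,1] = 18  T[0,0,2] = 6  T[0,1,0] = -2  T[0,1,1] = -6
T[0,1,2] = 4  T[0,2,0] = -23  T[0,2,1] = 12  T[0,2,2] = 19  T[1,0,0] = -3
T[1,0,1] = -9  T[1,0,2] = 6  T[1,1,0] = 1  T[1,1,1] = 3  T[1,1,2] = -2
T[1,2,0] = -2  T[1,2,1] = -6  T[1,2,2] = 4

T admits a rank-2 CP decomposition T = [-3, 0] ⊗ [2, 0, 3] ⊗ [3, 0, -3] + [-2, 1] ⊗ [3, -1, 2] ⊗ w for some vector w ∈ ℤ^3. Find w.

Subtract the known terms from T to get the rank-1 residual R = [-2, 1] ⊗ [3, -1, 2] ⊗ w, so R[i,j,k] = a[i]·b[j]·w[k]. Pick indices with nonzero a[0]·b[0] = (-2)·(3) = -6. Only the fibre through (0,0,·) is needed: R[0,0,:] = T[0,0,:] − Σₗ aₗ[0]bₗ[0]cₗ = [-12, 18, 6] − (-3)·(2)·[3, 0, -3] = [6, 18, -12]. Then w[k] = R[0,0,k] / -6 for each k, giving w = [6, 18, -12] / -6 = [-1, -3, 2].

w = [-1, -3, 2]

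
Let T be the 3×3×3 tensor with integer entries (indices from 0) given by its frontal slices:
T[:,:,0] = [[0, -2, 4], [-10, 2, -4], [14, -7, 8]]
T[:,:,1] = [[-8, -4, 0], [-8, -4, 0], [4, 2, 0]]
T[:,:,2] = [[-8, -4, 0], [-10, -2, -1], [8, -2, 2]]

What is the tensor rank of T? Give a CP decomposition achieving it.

rank(T) = 3

Lower bound: the mode-2 unfolding of T (rows indexed by j, columns by (i,k) = (0,0), (0,1), (0,2), (1,0), (1,1), (1,2), (2,0), (2,1), (2,2)) is [[0, -8, -8, -10, -8, -10, 14, 4, 8], [-2, -4, -4, 2, -4, -2, -7, 2, -2], [4, 0, 0, -4, 0, -1, 8, 0, 2]].
There the 3×3 minor on rows j ∈ {0, 1, 2}, columns (i,k) ∈ {(0,0), (0,1), (1,0)} is det [[0, -8, -10], [-2, -4, 2], [4, 0, -4]] = -160 ≠ 0, so this unfolding has rank ≥ 3; CP rank is at least every unfolding rank, so rank(T) ≥ 3. (Flattening ranks never certify an upper bound on CP rank; for that we must actually write T with 3 rank-1 terms.)
Upper bound: T is a sum of 3 rank-1 terms, T = (0, 1, -2) ⊗ (2, -2, 1) ⊗ (-2, 0, -1) + (2, -1, 2) ⊗ (1, 0, 1) ⊗ (2, 0, 0) + (2, 2, -1) ⊗ (2, 1, 0) ⊗ (-1, -2, -2) (written with every a and b primitive with positive leading entry and the scale carried by c; CP decompositions are not unique, and this one is verified by expanding entrywise), so rank(T) ≤ 3.
These bounds meet, so rank(T) = 3.
Check entry T[1,0,1] = -8: (1)·(2)·(0) + (-1)·(1)·(0) + (2)·(2)·(-2) = -8.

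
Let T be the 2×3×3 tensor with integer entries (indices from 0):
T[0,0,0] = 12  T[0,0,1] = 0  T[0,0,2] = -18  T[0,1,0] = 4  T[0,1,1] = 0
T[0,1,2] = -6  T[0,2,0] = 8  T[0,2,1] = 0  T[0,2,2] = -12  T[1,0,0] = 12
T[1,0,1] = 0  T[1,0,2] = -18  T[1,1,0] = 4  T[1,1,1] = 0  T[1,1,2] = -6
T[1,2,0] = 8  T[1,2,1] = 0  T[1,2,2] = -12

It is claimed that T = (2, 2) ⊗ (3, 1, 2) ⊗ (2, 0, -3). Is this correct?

Yes

Reconstruct entrywise from the claimed factors. For example, T[1,1,2] = -6 and Σₗ aₗ[1]bₗ[1]cₗ[2] = (2)·(1)·(-3) = -6; checking all 18 entries, every one matches. The claim holds.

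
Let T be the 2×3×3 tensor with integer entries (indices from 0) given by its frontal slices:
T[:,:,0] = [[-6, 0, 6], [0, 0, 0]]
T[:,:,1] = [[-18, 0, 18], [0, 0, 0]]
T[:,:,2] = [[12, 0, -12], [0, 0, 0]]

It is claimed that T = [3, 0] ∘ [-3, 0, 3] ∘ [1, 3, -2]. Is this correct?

Reconstruct entry (0,0,0) from the claimed factors: Σₗ aₗ[0]bₗ[0]cₗ[0] = (3)·(-3)·(1) = -9, but T[0,0,0] = -6. The claim is false.

No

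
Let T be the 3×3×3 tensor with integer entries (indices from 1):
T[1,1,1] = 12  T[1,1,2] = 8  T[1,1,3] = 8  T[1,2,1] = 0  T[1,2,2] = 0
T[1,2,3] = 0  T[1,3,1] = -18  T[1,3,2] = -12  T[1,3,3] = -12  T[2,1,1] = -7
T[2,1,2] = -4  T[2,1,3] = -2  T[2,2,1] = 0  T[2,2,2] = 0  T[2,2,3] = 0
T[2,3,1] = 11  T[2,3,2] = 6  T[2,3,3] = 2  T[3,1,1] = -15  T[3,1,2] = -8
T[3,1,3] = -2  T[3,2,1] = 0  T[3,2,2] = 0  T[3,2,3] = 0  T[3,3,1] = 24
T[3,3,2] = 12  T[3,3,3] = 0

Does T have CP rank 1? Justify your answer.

No

The mode-2 unfolding of T (rows indexed by j, columns by (i,k) = (1,1), (1,2), (1,3), (2,1), (2,2), (2,3), (3,1), (3,2), (3,3)) is [[12, 8, 8, -7, -4, -2, -15, -8, -2], [0, 0, 0, 0, 0, 0, 0, 0, 0], [-18, -12, -12, 11, 6, 2, 24, 12, 0]].
There the 2×2 minor on rows j ∈ {1, 3}, columns (i,k) ∈ {(1,1), (2,1)} is det [[12, -7], [-18, 11]] = 6 ≠ 0, so this unfolding has rank ≥ 2; CP rank is at least every unfolding rank, so rank(T) ≥ 2.
In particular rank(T) ≥ 2 > 1, so T is not rank-1.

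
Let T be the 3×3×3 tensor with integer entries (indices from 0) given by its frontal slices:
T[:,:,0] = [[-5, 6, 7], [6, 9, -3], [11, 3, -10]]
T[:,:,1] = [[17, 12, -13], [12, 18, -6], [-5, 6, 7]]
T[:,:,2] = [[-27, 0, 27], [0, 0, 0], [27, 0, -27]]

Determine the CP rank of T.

Lower bound: in the mode-2 unfolding of T (rows indexed by j, columns by (i,k)) the 2×2 minor on rows j ∈ {0, 1}, columns (i,k) ∈ {(0,0), (0,1)} is det [[-5, 17], [6, 12]] = -162 ≠ 0, so that unfolding has rank ≥ 2 and hence rank(T) ≥ 2 (CP rank is at least every unfolding rank, though it can be larger).
Upper bound: with S_k = T[:,:,k], the two rank-1 terms a₁b₁ᵀ, a₂b₂ᵀ are the rank-1 members of the pencil x·S₀ + y·S₁.
The 2×2 minor of x·S₀ + y·S₁ on rows {0,1}, columns {0,1} is −81·x² − 81·xy + 162·y² = (-81)·(x + 2·y)(x − y), vanishing at (x:y) = (2:-1) and (1:1).
M₁ = 2·S₀ − S₁ = [[-27, 0, 27], [0, 0, 0], [27, 0, -27]] = (-27)·(1, 0, -1)(1, 0, -1)ᵀ and M₂ = S₀ + S₁ = [[12, 18, -6], [18, 27, -9], [6, 9, -3]] = 3·(2, 3, 1)(2, 3, -1)ᵀ, so take a₁ = (1, 0, -1), b₁ = (1, 0, -1), a₂ = (2, 3, 1), b₂ = (2, 3, -1).
Each slice is an integer combination of E₁ = a₁b₁ᵀ and E₂ = a₂b₂ᵀ: S₀ = −9·E₁ + E₂, S₁ = 9·E₁ + 2·E₂, S₂ = −27·E₁; reading off coefficients, c₁ = (-9, 9, -27) and c₂ = (1, 2, 0).
Hence T = (1, 0, -1) (x) (1, 0, -1) (x) (-9, 9, -27) + (2, 3, 1) (x) (2, 3, -1) (x) (1, 2, 0), so rank(T) ≤ 2.
These bounds meet, so rank(T) = 2.

2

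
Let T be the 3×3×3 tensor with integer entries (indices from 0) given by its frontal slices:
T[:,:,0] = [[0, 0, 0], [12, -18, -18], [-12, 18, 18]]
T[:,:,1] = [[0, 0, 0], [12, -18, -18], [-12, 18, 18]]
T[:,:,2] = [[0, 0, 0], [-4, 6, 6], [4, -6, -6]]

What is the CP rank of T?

Lower bound: T ≠ 0 (e.g. T[1,0,0] = 12), so rank(T) ≥ 1.
Upper bound: if T = a ⊗ b ⊗ c then every fibre of T is a multiple of the corresponding factor, so read the factors off the fibres through the nonzero entry T[1,0,0] = 12.
The mode-1 fibre T[:,0,0] = [0, 12, -12] gives a = [0, 1, -1] (primitive direction); the mode-2 fibre T[1,:,0] = [12, -18, -18] gives b = [2, -3, -3]; then c[k] = T[1,0,k] / (a[1]·b[0]) = [12, 12, -4] / 2 = [6, 6, -2].
Expanding [0, 1, -1] ⊗ [2, -3, -3] ⊗ [6, 6, -2] reproduces all 27 entries of T, so T = [0, 1, -1] ⊗ [2, -3, -3] ⊗ [6, 6, -2] and rank(T) ≤ 1.
These bounds meet, so rank(T) = 1.
Check entry T[1,0,2] = -4: (1)·(2)·(-2) = -4.

1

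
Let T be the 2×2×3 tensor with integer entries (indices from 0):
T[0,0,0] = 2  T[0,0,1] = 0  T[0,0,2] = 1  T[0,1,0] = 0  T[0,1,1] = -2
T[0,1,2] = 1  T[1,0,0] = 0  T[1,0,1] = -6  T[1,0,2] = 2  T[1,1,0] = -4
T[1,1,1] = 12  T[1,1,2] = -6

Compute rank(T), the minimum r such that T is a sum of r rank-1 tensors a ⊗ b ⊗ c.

3

Lower bound: the mode-3 unfolding of T (rows indexed by k, columns by (i,j) = (0,0), (0,1), (1,0), (1,1)) is [[2, 0, 0, -4], [0, -2, -6, 12], [1, 1, 2, -6]].
There the 3×3 minor on rows k ∈ {0, 1, 2}, columns (i,j) ∈ {(0,0), (0,1), (1,0)} is det [[2, 0, 0], [0, -2, -6], [1, 1, 2]] = 4 ≠ 0, so this unfolding has rank ≥ 3; CP rank is at least every unfolding rank, so rank(T) ≥ 3. (Flattening ranks never certify an upper bound on CP rank; for that we must actually write T with 3 rank-1 terms.)
Upper bound: T is a sum of 3 rank-1 terms, T = (0, 1) ⊗ (1, -2) ⊗ (2, -4, 2) + (1, -2) ⊗ (1, -1) ⊗ (0, 2, -1) + (1, -1) ⊗ (1, 0) ⊗ (2, -2, 2) (written with every a and b primitive with positive leading entry and the scale carried by c; CP decompositions are not unique, and this one is verified by expanding entrywise), so rank(T) ≤ 3.
These bounds meet, so rank(T) = 3.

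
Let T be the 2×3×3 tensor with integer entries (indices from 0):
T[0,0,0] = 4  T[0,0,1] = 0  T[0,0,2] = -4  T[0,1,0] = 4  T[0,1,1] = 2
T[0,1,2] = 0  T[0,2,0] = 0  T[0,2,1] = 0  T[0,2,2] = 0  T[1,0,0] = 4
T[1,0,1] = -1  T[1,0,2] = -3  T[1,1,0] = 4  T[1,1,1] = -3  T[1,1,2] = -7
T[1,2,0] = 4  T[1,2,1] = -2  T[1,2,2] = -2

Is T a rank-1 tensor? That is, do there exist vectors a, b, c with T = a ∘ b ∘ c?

No

The mode-3 unfolding of T (rows indexed by k, columns by (i,j) = (0,0), (0,1), (0,2), (1,0), (1,1), (1,2)) is [[4, 4, 0, 4, 4, 4], [0, 2, 0, -1, -3, -2], [-4, 0, 0, -3, -7, -2]].
There the 3×3 minor on rows k ∈ {0, 1, 2}, columns (i,j) ∈ {(0,0), (0,1), (1,0)} is det [[4, 4, 4], [0, 2, -1], [-4, 0, -3]] = 24 ≠ 0, so this unfolding has rank ≥ 3; CP rank is at least every unfolding rank, so rank(T) ≥ 3.
In particular rank(T) ≥ 3 > 1, so T is not rank-1.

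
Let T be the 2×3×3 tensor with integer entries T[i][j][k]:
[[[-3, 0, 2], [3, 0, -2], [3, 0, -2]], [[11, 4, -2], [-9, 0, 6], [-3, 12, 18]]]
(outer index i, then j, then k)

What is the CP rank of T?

Lower bound: the mode-2 unfolding of T (rows indexed by j, columns by (i,k) = (0,0), (0,1), (0,2), (1,0), (1,1), (1,2)) is [[-3, 0, 2, 11, 4, -2], [3, 0, -2, -9, 0, 6], [3, 0, -2, -3, 12, 18]].
There the 2×2 minor on rows j ∈ {0, 1}, columns (i,k) ∈ {(0,0), (1,0)} is det [[-3, 11], [3, -9]] = -6 ≠ 0, so this unfolding has rank ≥ 2; CP rank is at least every unfolding rank, so rank(T) ≥ 2. (Flattening ranks never certify an upper bound on CP rank; for that we must actually write T with 2 rank-1 terms.)
Upper bound — finding two terms. Write S_k = T[:,:,k] for the frontal slices: S₀ = [[-3, 3, 3], [11, -9, -3]], S₁ = [[0, 0, 0], [4, 0, 12]], S₂ = [[2, -2, -2], [-2, 6, 18]].
If T = a₁ (x) b₁ (x) c₁ + a₂ (x) b₂ (x) c₂ then each S_k = c₁[k]·a₁b₁ᵀ + c₂[k]·a₂b₂ᵀ. S₀ and S₁ are linearly independent, so a₁b₁ᵀ and a₂b₂ᵀ must span the same plane of matrices: they are the rank-1 matrices of the form x·S₀ + y·S₁.
The 2×2 minor of x·S₀ + y·S₁ on rows {0,1}, columns {0,1} is −6·x² − 12·xy = (-6)·(x + 2·y)(x), vanishing at (x:y) = (2:-1) and (0:1).
M₁ = 2·S₀ − S₁ = [[-6, 6, 6], [18, -18, -18]] = (-6)·(1, -3)(1, -1, -1)ᵀ and M₂ = S₁ = [[0, 0, 0], [4, 0, 12]] = 4·(0, 1)(1, 0, 3)ᵀ, so take a₁ = (1, -3), b₁ = (1, -1, -1), a₂ = (0, 1), b₂ = (1, 0, 3).
Each slice is an integer combination of E₁ = a₁b₁ᵀ and E₂ = a₂b₂ᵀ: S₀ = −3·E₁ + 2·E₂, S₁ = 4·E₂, S₂ = 2·E₁ + 4·E₂; reading off coefficients, c₁ = (-3, 0, 2) and c₂ = (2, 4, 4).
Hence T = (1, -3) (x) (1, -1, -1) (x) (-3, 0, 2) + (0, 1) (x) (1, 0, 3) (x) (2, 4, 4), so rank(T) ≤ 2.
These bounds meet, so rank(T) = 2.

2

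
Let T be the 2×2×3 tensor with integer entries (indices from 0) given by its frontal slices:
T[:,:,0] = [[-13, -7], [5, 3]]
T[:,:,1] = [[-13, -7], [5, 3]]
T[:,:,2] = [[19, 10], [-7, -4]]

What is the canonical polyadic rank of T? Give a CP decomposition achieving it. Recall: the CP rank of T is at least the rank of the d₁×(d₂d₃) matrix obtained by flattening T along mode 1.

rank(T) = 2

Lower bound: the mode-3 unfolding of T (rows indexed by k, columns by (i,j) = (0,0), (0,1), (1,0), (1,1)) is [[-13, -7, 5, 3], [-13, -7, 5, 3], [19, 10, -7, -4]].
There the 2×2 minor on rows k ∈ {0, 2}, columns (i,j) ∈ {(0,0), (0,1)} is det [[-13, -7], [19, 10]] = 3 ≠ 0, so this unfolding has rank ≥ 2; CP rank is at least every unfolding rank, so rank(T) ≥ 2. (Unfolding ranks only ever bound the CP rank from below — rank(T) can be strictly larger than all of them — so the matching upper bound has to come from an explicit 2-term decomposition.)
Upper bound — finding two terms. Write S_k = T[:,:,k] for the frontal slices: S₀ = [[-13, -7], [5, 3]], S₁ = [[-13, -7], [5, 3]], S₂ = [[19, 10], [-7, -4]].
If T = a₁ ⊗ b₁ ⊗ c₁ + a₂ ⊗ b₂ ⊗ c₂ then each S_k = c₁[k]·a₁b₁ᵀ + c₂[k]·a₂b₂ᵀ. S₀ and S₂ are linearly independent, so a₁b₁ᵀ and a₂b₂ᵀ must span the same plane of matrices: they are the rank-1 matrices of the form x·S₀ + y·S₂.
det(x·S₀ + y·S₂) is −4·x² + 10·xy − 6·y² = (-2)·(2·x − 3·y)(x − y), vanishing at (x:y) = (3:2) and (1:1).
M₁ = 3·S₀ + 2·S₂ = [[-1, -1], [1, 1]] = −[1, -1][1, 1]ᵀ and M₂ = S₀ + S₂ = [[6, 3], [-2, -1]] = [3, -1][2, 1]ᵀ, so take a₁ = [1, -1], b₁ = [1, 1], a₂ = [3, -1], b₂ = [2, 1].
Each slice is an integer combination of E₁ = a₁b₁ᵀ and E₂ = a₂b₂ᵀ: S₀ = −E₁ − 2·E₂, S₁ = −E₁ − 2·E₂, S₂ = E₁ + 3·E₂; reading off coefficients, c₁ = [-1, -1, 1] and c₂ = [-2, -2, 3].
Hence T = [1, -1] ⊗ [1, 1] ⊗ [-1, -1, 1] + [3, -1] ⊗ [2, 1] ⊗ [-2, -2, 3], so rank(T) ≤ 2.
These bounds meet, so rank(T) = 2.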